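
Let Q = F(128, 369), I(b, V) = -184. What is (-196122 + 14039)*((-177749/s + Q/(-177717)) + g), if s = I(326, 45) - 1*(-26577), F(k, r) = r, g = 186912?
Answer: -53209283130208182142/1563494927 ≈ -3.4032e+10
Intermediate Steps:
Q = 369
s = 26393 (s = -184 - 1*(-26577) = -184 + 26577 = 26393)
(-196122 + 14039)*((-177749/s + Q/(-177717)) + g) = (-196122 + 14039)*((-177749/26393 + 369/(-177717)) + 186912) = -182083*((-177749*1/26393 + 369*(-1/177717)) + 186912) = -182083*((-177749/26393 - 123/59239) + 186912) = -182083*(-10532919350/1563494927 + 186912) = -182083*292225430876074/1563494927 = -53209283130208182142/1563494927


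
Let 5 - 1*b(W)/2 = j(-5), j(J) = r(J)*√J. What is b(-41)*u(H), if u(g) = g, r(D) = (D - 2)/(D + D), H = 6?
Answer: 60 - 42*I*√5/5 ≈ 60.0 - 18.783*I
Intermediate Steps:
r(D) = (-2 + D)/(2*D) (r(D) = (-2 + D)/((2*D)) = (-2 + D)*(1/(2*D)) = (-2 + D)/(2*D))
j(J) = (-2 + J)/(2*√J) (j(J) = ((-2 + J)/(2*J))*√J = (-2 + J)/(2*√J))
b(W) = 10 - 7*I*√5/5 (b(W) = 10 - (-2 - 5)/√(-5) = 10 - (-I*√5/5)*(-7) = 10 - 7*I*√5/5)
b(-41)*u(H) = (10 - 7*I*√5/5)*6 = 60 - 42*I*√5/5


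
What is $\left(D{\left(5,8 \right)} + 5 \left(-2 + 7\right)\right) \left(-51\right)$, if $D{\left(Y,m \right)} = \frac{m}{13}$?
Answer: $- \frac{16983}{13} \approx -1306.4$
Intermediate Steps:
$D{\left(Y,m \right)} = \frac{m}{13}$ ($D{\left(Y,m \right)} = m \frac{1}{13} = \frac{m}{13}$)
$\left(D{\left(5,8 \right)} + 5 \left(-2 + 7\right)\right) \left(-51\right) = \left(\frac{1}{13} \cdot 8 + 5 \left(-2 + 7\right)\right) \left(-51\right) = \left(\frac{8}{13} + 5 \cdot 5\right) \left(-51\right) = \left(\frac{8}{13} + 25\right) \left(-51\right) = \frac{333}{13} \left(-51\right) = - \frac{16983}{13}$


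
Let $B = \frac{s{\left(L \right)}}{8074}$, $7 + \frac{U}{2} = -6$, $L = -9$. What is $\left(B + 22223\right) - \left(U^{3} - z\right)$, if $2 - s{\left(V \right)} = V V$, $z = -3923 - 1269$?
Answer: $\frac{279416839}{8074} \approx 34607.0$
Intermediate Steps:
$U = -26$ ($U = -14 + 2 \left(-6\right) = -14 - 12 = -26$)
$z = -5192$
$s{\left(V \right)} = 2 - V^{2}$ ($s{\left(V \right)} = 2 - V V = 2 - V^{2}$)
$B = - \frac{79}{8074}$ ($B = \frac{2 - \left(-9\right)^{2}}{8074} = \left(2 - 81\right) \frac{1}{8074} = \left(-79\right) \frac{1}{8074} = - \frac{79}{8074} \approx -0.0097845$)
$\left(B + 22223\right) - \left(U^{3} - z\right) = \left(- \frac{79}{8074} + 22223\right) - -12384 = \frac{179428423}{8074} - -12384 = \frac{179428423}{8074} + \left(-5192 + 17576\right) = \frac{179428423}{8074} + 12384 = \frac{279416839}{8074}$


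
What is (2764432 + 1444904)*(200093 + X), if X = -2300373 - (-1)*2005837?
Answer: -397542319848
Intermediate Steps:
X = -294536 (X = -2300373 - 1*(-2005837) = -2300373 + 2005837 = -294536)
(2764432 + 1444904)*(200093 + X) = (2764432 + 1444904)*(200093 - 294536) = 4209336*(-94443) = -397542319848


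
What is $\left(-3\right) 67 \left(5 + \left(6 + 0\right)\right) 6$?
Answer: $-13266$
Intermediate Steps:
$\left(-3\right) 67 \left(5 + \left(6 + 0\right)\right) 6 = - 201 \left(5 + 6\right) 6 = - 201 \cdot 11 \cdot 6 = \left(-201\right) 66 = -13266$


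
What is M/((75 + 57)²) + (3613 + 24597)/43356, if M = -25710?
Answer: -8654885/10492152 ≈ -0.82489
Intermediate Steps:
M/((75 + 57)²) + (3613 + 24597)/43356 = -25710/(75 + 57)² + (3613 + 24597)/43356 = -25710/(132²) + 28210*(1/43356) = -25710/17424 + 14105/21678 = -25710*1/17424 + 14105/21678 = -4285/2904 + 14105/21678 = -8654885/10492152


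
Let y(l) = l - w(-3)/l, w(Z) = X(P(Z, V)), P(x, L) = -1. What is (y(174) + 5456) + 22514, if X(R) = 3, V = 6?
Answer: 1632351/58 ≈ 28144.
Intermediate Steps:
w(Z) = 3
y(l) = l - 3/l
(y(174) + 5456) + 22514 = ((174 - 3/174) + 5456) + 22514 = ((174 - 3*1/174) + 5456) + 22514 = ((174 - 1/58) + 5456) + 22514 = (10091/58 + 5456) + 22514 = 326539/58 + 22514 = 1632351/58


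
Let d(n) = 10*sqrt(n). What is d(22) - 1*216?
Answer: -216 + 10*sqrt(22) ≈ -169.10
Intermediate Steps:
d(22) - 1*216 = 10*sqrt(22) - 1*216 = 10*sqrt(22) - 216 = -216 + 10*sqrt(22)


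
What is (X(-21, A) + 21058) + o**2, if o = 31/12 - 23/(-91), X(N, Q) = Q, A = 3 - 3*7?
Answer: 25099033969/1192464 ≈ 21048.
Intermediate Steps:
A = -18 (A = 3 - 21 = -18)
o = 3097/1092 (o = 31*(1/12) - 23*(-1/91) = 31/12 + 23/91 = 3097/1092 ≈ 2.8361)
(X(-21, A) + 21058) + o**2 = (-18 + 21058) + (3097/1092)**2 = 21040 + 9591409/1192464 = 25099033969/1192464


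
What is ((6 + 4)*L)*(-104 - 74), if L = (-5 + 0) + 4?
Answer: 1780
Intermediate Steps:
L = -1 (L = -5 + 4 = -1)
((6 + 4)*L)*(-104 - 74) = ((6 + 4)*(-1))*(-104 - 74) = (10*(-1))*(-178) = -10*(-178) = 1780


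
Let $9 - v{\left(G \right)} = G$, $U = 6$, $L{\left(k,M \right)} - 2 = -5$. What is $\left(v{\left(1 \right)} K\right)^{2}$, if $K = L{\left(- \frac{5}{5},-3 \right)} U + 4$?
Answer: $12544$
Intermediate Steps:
$L{\left(k,M \right)} = -3$ ($L{\left(k,M \right)} = 2 - 5 = -3$)
$v{\left(G \right)} = 9 - G$
$K = -14$ ($K = \left(-3\right) 6 + 4 = -18 + 4 = -14$)
$\left(v{\left(1 \right)} K\right)^{2} = \left(\left(9 - 1\right) \left(-14\right)\right)^{2} = \left(8 \left(-14\right)\right)^{2} = \left(-112\right)^{2} = 12544$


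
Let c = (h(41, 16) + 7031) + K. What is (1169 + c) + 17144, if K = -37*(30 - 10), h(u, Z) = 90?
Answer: 24694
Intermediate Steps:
K = -740 (K = -37*20 = -740)
c = 6381 (c = (90 + 7031) - 740 = 7121 - 740 = 6381)
(1169 + c) + 17144 = (1169 + 6381) + 17144 = 7550 + 17144 = 24694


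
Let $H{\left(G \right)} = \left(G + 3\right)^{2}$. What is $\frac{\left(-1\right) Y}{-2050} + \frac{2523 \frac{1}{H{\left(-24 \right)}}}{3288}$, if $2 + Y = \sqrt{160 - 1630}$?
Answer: $\frac{378689}{495419400} + \frac{7 i \sqrt{30}}{2050} \approx 0.00076438 + 0.018703 i$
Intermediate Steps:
$Y = -2 + 7 i \sqrt{30}$ ($Y = -2 + \sqrt{160 - 1630} = -2 + \sqrt{-1470} = -2 + 7 i \sqrt{30} \approx -2.0 + 38.341 i$)
$H{\left(G \right)} = \left(3 + G\right)^{2}$
$\frac{\left(-1\right) Y}{-2050} + \frac{2523 \frac{1}{H{\left(-24 \right)}}}{3288} = \frac{\left(-1\right) \left(-2 + 7 i \sqrt{30}\right)}{-2050} + \frac{2523 \frac{1}{\left(3 - 24\right)^{2}}}{3288} = \left(2 - 7 i \sqrt{30}\right) \left(- \frac{1}{2050}\right) + \frac{2523}{\left(-21\right)^{2}} \cdot \frac{1}{3288} = \left(- \frac{1}{1025} + \frac{7 i \sqrt{30}}{2050}\right) + \frac{2523}{441} \cdot \frac{1}{3288} = \left(- \frac{1}{1025} + \frac{7 i \sqrt{30}}{2050}\right) + 2523 \cdot \frac{1}{441} \cdot \frac{1}{3288} = \left(- \frac{1}{1025} + \frac{7 i \sqrt{30}}{2050}\right) + \frac{841}{147} \cdot \frac{1}{3288} = \left(- \frac{1}{1025} + \frac{7 i \sqrt{30}}{2050}\right) + \frac{841}{483336} = \frac{378689}{495419400} + \frac{7 i \sqrt{30}}{2050}$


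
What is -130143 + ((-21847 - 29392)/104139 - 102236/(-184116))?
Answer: -207942993009221/1597804677 ≈ -1.3014e+5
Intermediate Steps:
-130143 + ((-21847 - 29392)/104139 - 102236/(-184116)) = -130143 + (-51239*1/104139 - 102236*(-1/184116)) = -130143 + (-51239/104139 + 25559/46029) = -130143 + 101069590/1597804677 = -207942993009221/1597804677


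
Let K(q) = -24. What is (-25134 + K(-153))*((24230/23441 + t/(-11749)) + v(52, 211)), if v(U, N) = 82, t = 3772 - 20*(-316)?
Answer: -569365617599688/275408309 ≈ -2.0674e+6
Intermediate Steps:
t = 10092 (t = 3772 - 1*(-6320) = 3772 + 6320 = 10092)
(-25134 + K(-153))*((24230/23441 + t/(-11749)) + v(52, 211)) = (-25134 - 24)*((24230/23441 + 10092/(-11749)) + 82) = -25158*((24230*(1/23441) + 10092*(-1/11749)) + 82) = -25158*((24230/23441 - 10092/11749) + 82) = -25158*(48111698/275408309 + 82) = -25158*22631593036/275408309 = -569365617599688/275408309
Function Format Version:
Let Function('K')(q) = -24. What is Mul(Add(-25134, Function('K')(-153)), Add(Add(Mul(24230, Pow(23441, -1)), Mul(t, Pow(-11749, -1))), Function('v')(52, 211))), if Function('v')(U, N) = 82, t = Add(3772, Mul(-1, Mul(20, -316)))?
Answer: Rational(-569365617599688, 275408309) ≈ -2.0674e+6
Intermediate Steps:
t = 10092 (t = Add(3772, Mul(-1, -6320)) = Add(3772, 6320) = 10092)
Mul(Add(-25134, Function('K')(-153)), Add(Add(Mul(24230, Pow(23441, -1)), Mul(t, Pow(-11749, -1))), Function('v')(52, 211))) = Mul(Add(-25134, -24), Add(Add(Mul(24230, Pow(23441, -1)), Mul(10092, Pow(-11749, -1))), 82)) = Mul(-25158, Add(Add(Mul(24230, Rational(1, 23441)), Mul(10092, Rational(-1, 11749))), 82)) = Mul(-25158, Add(Add(Rational(24230, 23441), Rational(-10092, 11749)), 82)) = Mul(-25158, Add(Rational(48111698, 275408309), 82)) = Mul(-25158, Rational(22631593036, 275408309)) = Rational(-569365617599688, 275408309)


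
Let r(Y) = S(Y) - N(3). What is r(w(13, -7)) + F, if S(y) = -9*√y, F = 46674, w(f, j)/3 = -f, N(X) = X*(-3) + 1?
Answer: 46682 - 9*I*√39 ≈ 46682.0 - 56.205*I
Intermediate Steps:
N(X) = 1 - 3*X (N(X) = -3*X + 1 = 1 - 3*X)
w(f, j) = -3*f (w(f, j) = 3*(-f) = -3*f)
r(Y) = 8 - 9*√Y (r(Y) = -9*√Y - (1 - 3*3) = -9*√Y - (1 - 9) = -9*√Y - 1*(-8) = -9*√Y + 8 = 8 - 9*√Y)
r(w(13, -7)) + F = (8 - 9*I*√39) + 46674 = 46682 - 9*I*√39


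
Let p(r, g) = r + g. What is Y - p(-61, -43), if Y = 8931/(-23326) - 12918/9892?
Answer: 2950921456/28842599 ≈ 102.31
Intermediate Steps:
Y = -48708840/28842599 (Y = 8931*(-1/23326) - 12918*1/9892 = -8931/23326 - 6459/4946 = -48708840/28842599 ≈ -1.6888)
p(r, g) = g + r
Y - p(-61, -43) = -48708840/28842599 - (-43 - 61) = -48708840/28842599 - 1*(-104) = -48708840/28842599 + 104 = 2950921456/28842599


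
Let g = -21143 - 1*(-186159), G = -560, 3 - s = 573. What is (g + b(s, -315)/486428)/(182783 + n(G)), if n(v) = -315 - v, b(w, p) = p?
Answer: 80268402533/89029943984 ≈ 0.90159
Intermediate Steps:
s = -570 (s = 3 - 1*573 = 3 - 573 = -570)
g = 165016 (g = -21143 + 186159 = 165016)
(g + b(s, -315)/486428)/(182783 + n(G)) = (165016 - 315/486428)/(182783 + (-315 - 1*(-560))) = (165016 - 315*1/486428)/(182783 + (-315 + 560)) = (165016 - 315/486428)/(182783 + 245) = (80268402533/486428)/183028 = (80268402533/486428)*(1/183028) = 80268402533/89029943984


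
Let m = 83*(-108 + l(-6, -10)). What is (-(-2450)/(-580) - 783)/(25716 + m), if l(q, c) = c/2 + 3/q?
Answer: -45659/945139 ≈ -0.048309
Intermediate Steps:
l(q, c) = c/2 + 3/q (l(q, c) = c*(½) + 3/q = c/2 + 3/q)
m = -18841/2 (m = 83*(-108 + ((½)*(-10) + 3/(-6))) = 83*(-108 + (-5 + 3*(-⅙))) = 83*(-108 + (-5 - ½)) = 83*(-108 - 11/2) = 83*(-227/2) = -18841/2 ≈ -9420.5)
(-(-2450)/(-580) - 783)/(25716 + m) = (-(-2450)/(-580) - 783)/(25716 - 18841/2) = (-(-2450)*(-1)/580 - 783)/(32591/2) = (-10*49/116 - 783)*(2/32591) = (-245/58 - 783)*(2/32591) = -45659/58*2/32591 = -45659/945139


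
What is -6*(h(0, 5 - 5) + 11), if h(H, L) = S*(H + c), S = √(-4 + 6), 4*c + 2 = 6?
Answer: -66 - 6*√2 ≈ -74.485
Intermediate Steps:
c = 1 (c = -½ + (¼)*6 = -½ + 3/2 = 1)
S = √2 ≈ 1.4142
h(H, L) = √2*(1 + H) (h(H, L) = √2*(H + 1) = √2*(1 + H))
-6*(h(0, 5 - 5) + 11) = -6*(√2*(1 + 0) + 11) = -6*(√2*1 + 11) = -6*(√2 + 11) = -6*(11 + √2) = -66 - 6*√2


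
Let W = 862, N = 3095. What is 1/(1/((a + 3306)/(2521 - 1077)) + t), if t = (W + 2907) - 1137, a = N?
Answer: 6401/16848876 ≈ 0.00037991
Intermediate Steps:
a = 3095
t = 2632 (t = (862 + 2907) - 1137 = 3769 - 1137 = 2632)
1/(1/((a + 3306)/(2521 - 1077)) + t) = 1/(1/((3095 + 3306)/(2521 - 1077)) + 2632) = 1/(1/(6401/1444) + 2632) = 1/(1444/6401 + 2632) = 1/(16848876/6401) = 6401/16848876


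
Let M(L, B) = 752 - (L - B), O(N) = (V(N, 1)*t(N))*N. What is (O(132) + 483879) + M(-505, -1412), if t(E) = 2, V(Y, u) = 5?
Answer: 485044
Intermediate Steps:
O(N) = 10*N (O(N) = (5*2)*N = 10*N)
M(L, B) = 752 + B - L (M(L, B) = 752 + (B - L) = 752 + B - L)
(O(132) + 483879) + M(-505, -1412) = (10*132 + 483879) + (752 - 1412 - 1*(-505)) = (1320 + 483879) + (752 - 1412 + 505) = 485199 - 155 = 485044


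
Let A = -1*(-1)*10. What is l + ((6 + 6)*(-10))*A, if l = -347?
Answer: -1547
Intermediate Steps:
A = 10 (A = 1*10 = 10)
l + ((6 + 6)*(-10))*A = -347 + ((6 + 6)*(-10))*10 = -347 + (12*(-10))*10 = -347 - 120*10 = -347 - 1200 = -1547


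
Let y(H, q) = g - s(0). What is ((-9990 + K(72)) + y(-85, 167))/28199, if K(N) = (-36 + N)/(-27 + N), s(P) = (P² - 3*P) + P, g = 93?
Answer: -49481/140995 ≈ -0.35094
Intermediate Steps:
s(P) = P² - 2*P
K(N) = (-36 + N)/(-27 + N)
y(H, q) = 93 (y(H, q) = 93 - 0*(-2 + 0) = 93 - 0*(-2) = 93 - 1*0 = 93 + 0 = 93)
((-9990 + K(72)) + y(-85, 167))/28199 = ((-9990 + (-36 + 72)/(-27 + 72)) + 93)/28199 = ((-9990 + 36/45) + 93)*(1/28199) = ((-9990 + (1/45)*36) + 93)*(1/28199) = ((-9990 + ⅘) + 93)*(1/28199) = (-49946/5 + 93)*(1/28199) = -49481/5*1/28199 = -49481/140995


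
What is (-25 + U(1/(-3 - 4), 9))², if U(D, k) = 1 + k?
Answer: 225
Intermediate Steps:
(-25 + U(1/(-3 - 4), 9))² = (-25 + (1 + 9))² = (-25 + 10)² = (-15)² = 225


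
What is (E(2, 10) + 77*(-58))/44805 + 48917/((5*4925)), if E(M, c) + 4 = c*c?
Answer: 416822987/220664625 ≈ 1.8889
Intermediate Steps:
E(M, c) = -4 + c² (E(M, c) = -4 + c*c = -4 + c²)
(E(2, 10) + 77*(-58))/44805 + 48917/((5*4925)) = ((-4 + 10²) + 77*(-58))/44805 + 48917/((5*4925)) = ((-4 + 100) - 4466)*(1/44805) + 48917/24625 = (96 - 4466)*(1/44805) + 48917*(1/24625) = -4370*1/44805 + 48917/24625 = -874/8961 + 48917/24625 = 416822987/220664625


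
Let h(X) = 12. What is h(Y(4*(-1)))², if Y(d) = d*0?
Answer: 144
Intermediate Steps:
Y(d) = 0
h(Y(4*(-1)))² = 12² = 144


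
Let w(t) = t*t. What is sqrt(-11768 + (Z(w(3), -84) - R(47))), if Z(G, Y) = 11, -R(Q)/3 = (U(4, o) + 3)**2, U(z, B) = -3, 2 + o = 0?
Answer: I*sqrt(11757) ≈ 108.43*I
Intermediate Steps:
o = -2 (o = -2 + 0 = -2)
w(t) = t**2
R(Q) = 0 (R(Q) = -3*(-3 + 3)**2 = -3*0**2 = -3*0 = 0)
sqrt(-11768 + (Z(w(3), -84) - R(47))) = sqrt(-11768 + (11 - 1*0)) = sqrt(-11768 + (11 + 0)) = sqrt(-11768 + 11) = sqrt(-11757) = I*sqrt(11757)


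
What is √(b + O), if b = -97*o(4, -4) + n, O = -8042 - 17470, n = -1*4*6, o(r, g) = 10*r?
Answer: 2*I*√7354 ≈ 171.51*I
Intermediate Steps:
n = -24 (n = -4*6 = -24)
O = -25512
b = -3904 (b = -970*4 - 24 = -97*40 - 24 = -3880 - 24 = -3904)
√(b + O) = √(-3904 - 25512) = √(-29416) = 2*I*√7354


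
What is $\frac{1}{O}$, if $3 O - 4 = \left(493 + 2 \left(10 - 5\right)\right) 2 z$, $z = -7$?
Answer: $- \frac{1}{2346} \approx -0.00042626$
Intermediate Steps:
$O = -2346$ ($O = \frac{4}{3} + \frac{\left(493 + 2 \left(10 - 5\right)\right) 2 \left(-7\right)}{3} = \frac{4}{3} + \frac{\left(493 + 2 \cdot 5\right) \left(-14\right)}{3} = \frac{4}{3} + \frac{\left(493 + 10\right) \left(-14\right)}{3} = \frac{4}{3} + \frac{503 \left(-14\right)}{3} = \frac{4}{3} + \frac{1}{3} \left(-7042\right) = \frac{4}{3} - \frac{7042}{3} = -2346$)
$\frac{1}{O} = \frac{1}{-2346} = - \frac{1}{2346}$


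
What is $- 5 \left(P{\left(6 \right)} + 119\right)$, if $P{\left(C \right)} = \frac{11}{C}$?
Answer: $- \frac{3625}{6} \approx -604.17$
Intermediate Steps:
$- 5 \left(P{\left(6 \right)} + 119\right) = - 5 \left(\frac{11}{6} + 119\right) = \left(-5\right) \frac{725}{6} = - \frac{3625}{6}$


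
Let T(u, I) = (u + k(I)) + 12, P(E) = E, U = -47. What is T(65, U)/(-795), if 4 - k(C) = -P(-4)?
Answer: -77/795 ≈ -0.096855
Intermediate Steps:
k(C) = 0 (k(C) = 4 - (-1)*(-4) = 4 - 1*4 = 4 - 4 = 0)
T(u, I) = 12 + u (T(u, I) = (u + 0) + 12 = u + 12 = 12 + u)
T(65, U)/(-795) = (12 + 65)/(-795) = 77*(-1/795) = -77/795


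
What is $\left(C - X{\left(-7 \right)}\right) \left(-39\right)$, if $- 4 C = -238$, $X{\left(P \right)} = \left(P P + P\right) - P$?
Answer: $- \frac{819}{2} \approx -409.5$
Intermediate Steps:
$X{\left(P \right)} = P^{2}$ ($X{\left(P \right)} = \left(P^{2} + P\right) - P = \left(P + P^{2}\right) - P = P^{2}$)
$C = \frac{119}{2}$ ($C = \left(- \frac{1}{4}\right) \left(-238\right) = \frac{119}{2} \approx 59.5$)
$\left(C - X{\left(-7 \right)}\right) \left(-39\right) = \left(\frac{119}{2} - \left(-7\right)^{2}\right) \left(-39\right) = \left(\frac{119}{2} - 49\right) \left(-39\right) = \frac{21}{2} \left(-39\right) = - \frac{819}{2}$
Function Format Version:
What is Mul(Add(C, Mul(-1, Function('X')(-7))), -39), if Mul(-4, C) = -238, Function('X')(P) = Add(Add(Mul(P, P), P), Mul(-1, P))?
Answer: Rational(-819, 2) ≈ -409.50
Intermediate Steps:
Function('X')(P) = Pow(P, 2) (Function('X')(P) = Add(Add(Pow(P, 2), P), Mul(-1, P)) = Add(Add(P, Pow(P, 2)), Mul(-1, P)) = Pow(P, 2))
C = Rational(119, 2) (C = Mul(Rational(-1, 4), -238) = Rational(119, 2) ≈ 59.500)
Mul(Add(C, Mul(-1, Function('X')(-7))), -39) = Mul(Add(Rational(119, 2), Mul(-1, Pow(-7, 2))), -39) = Mul(Add(Rational(119, 2), Mul(-1, 49)), -39) = Mul(Add(Rational(119, 2), -49), -39) = Mul(Rational(21, 2), -39) = Rational(-819, 2)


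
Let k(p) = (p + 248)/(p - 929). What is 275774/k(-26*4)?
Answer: -142437271/72 ≈ -1.9783e+6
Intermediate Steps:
k(p) = (248 + p)/(-929 + p)
275774/k(-26*4) = 275774/(((248 - 26*4)/(-929 - 26*4))) = 275774/(((248 - 104)/(-929 - 104))) = 275774/((144/(-1033))) = 275774/((-1/1033*144)) = 275774/(-144/1033) = 275774*(-1033/144) = -142437271/72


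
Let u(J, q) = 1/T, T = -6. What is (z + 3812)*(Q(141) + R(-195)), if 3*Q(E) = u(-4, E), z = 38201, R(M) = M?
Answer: -147507643/18 ≈ -8.1949e+6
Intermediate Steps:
u(J, q) = -1/6 (u(J, q) = 1/(-6) = -1/6)
Q(E) = -1/18 (Q(E) = (1/3)*(-1/6) = -1/18)
(z + 3812)*(Q(141) + R(-195)) = (38201 + 3812)*(-1/18 - 195) = 42013*(-3511/18) = -147507643/18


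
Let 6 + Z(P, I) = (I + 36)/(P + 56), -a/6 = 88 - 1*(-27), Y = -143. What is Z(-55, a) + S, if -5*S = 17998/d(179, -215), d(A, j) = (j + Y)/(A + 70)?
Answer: 1650051/895 ≈ 1843.6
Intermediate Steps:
a = -690 (a = -6*(88 - 1*(-27)) = -6*(88 + 27) = -6*115 = -690)
Z(P, I) = -6 + (36 + I)/(56 + P) (Z(P, I) = -6 + (I + 36)/(P + 56) = -6 + (36 + I)/(56 + P))
d(A, j) = (-143 + j)/(70 + A) (d(A, j) = (j - 143)/(A + 70) = (-143 + j)/(70 + A))
S = 2240751/895 (S = -17998/(5*((-143 - 215)/(70 + 179))) = -17998/(5*(-358/249)) = -17998*(-249)/(5*358) = -1/5*(-2240751/179) = 2240751/895 ≈ 2503.6)
Z(-55, a) + S = (-300 - 690 - 6*(-55))/(56 - 55) + 2240751/895 = (-300 - 690 + 330)/1 + 2240751/895 = 1*(-660) + 2240751/895 = -660 + 2240751/895 = 1650051/895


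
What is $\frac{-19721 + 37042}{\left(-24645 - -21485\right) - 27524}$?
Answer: $- \frac{17321}{30684} \approx -0.5645$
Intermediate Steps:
$\frac{-19721 + 37042}{\left(-24645 - -21485\right) - 27524} = \frac{17321}{\left(-24645 + 21485\right) - 27524} = \frac{17321}{-3160 - 27524} = \frac{17321}{-30684} = 17321 \left(- \frac{1}{30684}\right) = - \frac{17321}{30684}$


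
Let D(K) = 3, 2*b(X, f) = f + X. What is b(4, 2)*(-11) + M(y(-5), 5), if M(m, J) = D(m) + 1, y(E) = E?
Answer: -29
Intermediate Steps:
b(X, f) = X/2 + f/2 (b(X, f) = (f + X)/2 = (X + f)/2 = X/2 + f/2)
M(m, J) = 4 (M(m, J) = 3 + 1 = 4)
b(4, 2)*(-11) + M(y(-5), 5) = ((1/2)*4 + (1/2)*2)*(-11) + 4 = (2 + 1)*(-11) + 4 = 3*(-11) + 4 = -33 + 4 = -29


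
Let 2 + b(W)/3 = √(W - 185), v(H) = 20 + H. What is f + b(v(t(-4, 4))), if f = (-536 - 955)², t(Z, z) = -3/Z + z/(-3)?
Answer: 2223075 + I*√5961/2 ≈ 2.2231e+6 + 38.604*I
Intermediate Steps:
t(Z, z) = -3/Z - z/3 (t(Z, z) = -3/Z + z*(-⅓) = -3/Z - z/3)
b(W) = -6 + 3*√(-185 + W) (b(W) = -6 + 3*√(W - 185) = -6 + 3*√(-185 + W))
f = 2223081 (f = (-1491)² = 2223081)
f + b(v(t(-4, 4))) = 2223081 + (-6 + 3*√(-185 + (20 + (-3/(-4) - ⅓*4)))) = 2223081 + (-6 + 3*√(-185 + (20 + (-3*(-¼) - 4/3)))) = 2223081 + (-6 + 3*√(-185 + (20 + (¾ - 4/3)))) = 2223081 + (-6 + 3*√(-185 + (20 - 7/12))) = 2223081 + (-6 + 3*√(-185 + 233/12)) = 2223081 + (-6 + 3*√(-1987/12)) = 2223081 + (-6 + 3*(I*√5961/6)) = 2223081 + (-6 + I*√5961/2) = 2223075 + I*√5961/2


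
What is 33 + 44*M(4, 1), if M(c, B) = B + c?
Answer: 253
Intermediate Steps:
33 + 44*M(4, 1) = 33 + 44*(1 + 4) = 33 + 44*5 = 33 + 220 = 253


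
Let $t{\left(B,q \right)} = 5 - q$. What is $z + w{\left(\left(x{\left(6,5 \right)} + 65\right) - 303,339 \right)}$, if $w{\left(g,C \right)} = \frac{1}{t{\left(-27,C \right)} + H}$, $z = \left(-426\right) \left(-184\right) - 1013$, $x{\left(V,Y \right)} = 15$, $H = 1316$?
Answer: $\frac{75978323}{982} \approx 77371.0$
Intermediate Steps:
$z = 77371$ ($z = 78384 - 1013 = 77371$)
$w{\left(g,C \right)} = \frac{1}{1321 - C}$ ($w{\left(g,C \right)} = \frac{1}{\left(5 - C\right) + 1316} = \frac{1}{1321 - C}$)
$z + w{\left(\left(x{\left(6,5 \right)} + 65\right) - 303,339 \right)} = 77371 - \frac{1}{-1321 + 339} = 77371 - \frac{1}{-982} = 77371 - - \frac{1}{982} = 77371 + \frac{1}{982} = \frac{75978323}{982}$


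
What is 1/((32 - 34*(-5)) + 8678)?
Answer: 1/8880 ≈ 0.00011261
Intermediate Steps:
1/((32 - 34*(-5)) + 8678) = 1/((32 + 170) + 8678) = 1/(202 + 8678) = 1/8880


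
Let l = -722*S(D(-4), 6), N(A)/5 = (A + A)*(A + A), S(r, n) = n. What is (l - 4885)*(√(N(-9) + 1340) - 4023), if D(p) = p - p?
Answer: 37079991 - 36868*√185 ≈ 3.6579e+7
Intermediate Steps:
D(p) = 0
N(A) = 20*A² (N(A) = 5*((A + A)*(A + A)) = 5*((2*A)*(2*A)) = 5*(4*A²) = 20*A²)
l = -4332 (l = -722*6 = -4332)
(l - 4885)*(√(N(-9) + 1340) - 4023) = (-4332 - 4885)*(√(20*(-9)² + 1340) - 4023) = -9217*(√(20*81 + 1340) - 4023) = -9217*(√(1620 + 1340) - 4023) = -9217*(√2960 - 4023) = -9217*(4*√185 - 4023) = -9217*(-4023 + 4*√185) = 37079991 - 36868*√185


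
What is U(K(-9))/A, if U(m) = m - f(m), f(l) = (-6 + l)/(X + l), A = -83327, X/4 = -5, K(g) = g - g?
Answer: 3/833270 ≈ 3.6003e-6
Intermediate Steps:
K(g) = 0
X = -20 (X = 4*(-5) = -20)
f(l) = (-6 + l)/(-20 + l)
U(m) = m - (-6 + m)/(-20 + m)
U(K(-9))/A = ((6 - 1*0 + 0*(-20 + 0))/(-20 + 0))/(-83327) = ((6 + 0 + 0*(-20))/(-20))*(-1/83327) = -(6 + 0 + 0)/20*(-1/83327) = -1/20*6*(-1/83327) = -3/10*(-1/83327) = 3/833270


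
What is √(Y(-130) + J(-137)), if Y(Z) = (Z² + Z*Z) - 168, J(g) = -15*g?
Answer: √35687 ≈ 188.91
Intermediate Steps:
Y(Z) = -168 + 2*Z² (Y(Z) = (Z² + Z²) - 168 = 2*Z² - 168 = -168 + 2*Z²)
√(Y(-130) + J(-137)) = √((-168 + 2*(-130)²) - 15*(-137)) = √((-168 + 2*16900) + 2055) = √((-168 + 33800) + 2055) = √(33632 + 2055) = √35687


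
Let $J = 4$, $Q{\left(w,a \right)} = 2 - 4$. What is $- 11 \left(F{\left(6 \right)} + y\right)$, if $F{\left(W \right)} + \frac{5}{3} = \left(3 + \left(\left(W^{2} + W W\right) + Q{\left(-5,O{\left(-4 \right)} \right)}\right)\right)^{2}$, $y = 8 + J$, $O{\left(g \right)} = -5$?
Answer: $- \frac{176198}{3} \approx -58733.0$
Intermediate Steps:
$Q{\left(w,a \right)} = -2$ ($Q{\left(w,a \right)} = 2 - 4 = -2$)
$y = 12$ ($y = 8 + 4 = 12$)
$F{\left(W \right)} = - \frac{5}{3} + \left(1 + 2 W^{2}\right)^{2}$ ($F{\left(W \right)} = - \frac{5}{3} + \left(3 - \left(2 - W^{2} - W W\right)\right)^{2} = - \frac{5}{3} + \left(3 + \left(\left(W^{2} + W^{2}\right) - 2\right)\right)^{2} = - \frac{5}{3} + \left(3 + \left(2 W^{2} - 2\right)\right)^{2} = - \frac{5}{3} + \left(3 + \left(-2 + 2 W^{2}\right)\right)^{2} = - \frac{5}{3} + \left(1 + 2 W^{2}\right)^{2}$)
$- 11 \left(F{\left(6 \right)} + y\right) = - 11 \left(\left(- \frac{5}{3} + \left(1 + 2 \cdot 6^{2}\right)^{2}\right) + 12\right) = - 11 \left(\left(- \frac{5}{3} + \left(1 + 2 \cdot 36\right)^{2}\right) + 12\right) = - 11 \left(\left(- \frac{5}{3} + \left(1 + 72\right)^{2}\right) + 12\right) = - 11 \left(\left(- \frac{5}{3} + 73^{2}\right) + 12\right) = - 11 \left(\left(- \frac{5}{3} + 5329\right) + 12\right) = - 11 \left(\frac{15982}{3} + 12\right) = \left(-11\right) \frac{16018}{3} = - \frac{176198}{3}$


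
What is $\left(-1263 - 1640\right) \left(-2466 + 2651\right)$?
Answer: $-537055$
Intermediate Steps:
$\left(-1263 - 1640\right) \left(-2466 + 2651\right) = \left(-2903\right) 185 = -537055$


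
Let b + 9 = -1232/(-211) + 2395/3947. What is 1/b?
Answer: -832817/2127304 ≈ -0.39149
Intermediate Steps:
b = -2127304/832817 (b = -9 + (-1232/(-211) + 2395/3947) = -9 + (-1232*(-1/211) + 2395*(1/3947)) = -9 + (1232/211 + 2395/3947) = -9 + 5368049/832817 = -2127304/832817 ≈ -2.5543)
1/b = 1/(-2127304/832817) = -832817/2127304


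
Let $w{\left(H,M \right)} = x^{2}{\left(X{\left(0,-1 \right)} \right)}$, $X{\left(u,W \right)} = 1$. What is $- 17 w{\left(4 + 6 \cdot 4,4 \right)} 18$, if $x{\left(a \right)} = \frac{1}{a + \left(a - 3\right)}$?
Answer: $-306$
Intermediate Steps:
$x{\left(a \right)} = \frac{1}{-3 + 2 a}$ ($x{\left(a \right)} = \frac{1}{a + \left(-3 + a\right)} = \frac{1}{-3 + 2 a}$)
$w{\left(H,M \right)} = 1$ ($w{\left(H,M \right)} = \left(\frac{1}{-3 + 2 \cdot 1}\right)^{2} = \left(\frac{1}{-3 + 2}\right)^{2} = \left(\frac{1}{-1}\right)^{2} = \left(-1\right)^{2} = 1$)
$- 17 w{\left(4 + 6 \cdot 4,4 \right)} 18 = \left(-17\right) 1 \cdot 18 = \left(-17\right) 18 = -306$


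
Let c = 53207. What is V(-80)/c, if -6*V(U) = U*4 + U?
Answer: 200/159621 ≈ 0.0012530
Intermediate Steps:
V(U) = -5*U/6 (V(U) = -(U*4 + U)/6 = -(4*U + U)/6 = -5*U/6)
V(-80)/c = -⅚*(-80)/53207 = (200/3)*(1/53207) = 200/159621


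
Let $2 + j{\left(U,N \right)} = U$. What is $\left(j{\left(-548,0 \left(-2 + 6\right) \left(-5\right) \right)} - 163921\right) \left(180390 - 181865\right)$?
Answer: $242594725$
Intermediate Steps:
$j{\left(U,N \right)} = -2 + U$
$\left(j{\left(-548,0 \left(-2 + 6\right) \left(-5\right) \right)} - 163921\right) \left(180390 - 181865\right) = \left(\left(-2 - 548\right) - 163921\right) \left(180390 - 181865\right) = \left(-550 - 163921\right) \left(-1475\right) = \left(-164471\right) \left(-1475\right) = 242594725$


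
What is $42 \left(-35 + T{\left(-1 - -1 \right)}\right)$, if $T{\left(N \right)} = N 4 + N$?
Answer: $-1470$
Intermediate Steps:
$T{\left(N \right)} = 5 N$ ($T{\left(N \right)} = 4 N + N = 5 N$)
$42 \left(-35 + T{\left(-1 - -1 \right)}\right) = 42 \left(-35 + 5 \left(-1 - -1\right)\right) = 42 \left(-35 + 5 \left(-1 + 1\right)\right) = 42 \left(-35 + 5 \cdot 0\right) = 42 \left(-35 + 0\right) = 42 \left(-35\right) = -1470$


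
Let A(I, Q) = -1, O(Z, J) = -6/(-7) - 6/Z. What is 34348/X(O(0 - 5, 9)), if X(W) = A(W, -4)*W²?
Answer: -10519075/1296 ≈ -8116.6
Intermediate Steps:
O(Z, J) = 6/7 - 6/Z (O(Z, J) = -6*(-⅐) - 6/Z = 6/7 - 6/Z)
X(W) = -W²
34348/X(O(0 - 5, 9)) = 34348/((-(6/7 - 6/(0 - 5))²)) = 34348/((-(6/7 - 6/(-5))²)) = 34348/((-(6/7 - 6*(-⅕))²)) = 34348/((-(6/7 + 6/5)²)) = 34348/((-(72/35)²)) = 34348/((-1*5184/1225)) = 34348/(-5184/1225) = 34348*(-1225/5184) = -10519075/1296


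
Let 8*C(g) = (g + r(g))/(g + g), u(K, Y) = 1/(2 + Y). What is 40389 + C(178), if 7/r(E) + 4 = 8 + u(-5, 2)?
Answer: 977738439/24208 ≈ 40389.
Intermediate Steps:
r(E) = 28/17 (r(E) = 7/(-4 + (8 + 1/(2 + 2))) = 7/(-4 + (8 + 1/4)) = 7/(-4 + 33/4) = 7/(17/4) = 7*(4/17) = 28/17)
C(g) = (28/17 + g)/(16*g) (C(g) = ((g + 28/17)/(g + g))/8 = ((28/17 + g)/((2*g)))/8 = ((28/17 + g)*(1/(2*g)))/8 = ((28/17 + g)/(2*g))/8 = (28/17 + g)/(16*g))
40389 + C(178) = 40389 + (1/272)*(28 + 17*178)/178 = 40389 + (1/272)*(1/178)*(28 + 3026) = 40389 + (1/272)*(1/178)*3054 = 40389 + 1527/24208 = 977738439/24208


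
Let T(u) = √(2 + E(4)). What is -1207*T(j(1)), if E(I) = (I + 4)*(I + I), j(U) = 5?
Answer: -1207*√66 ≈ -9805.7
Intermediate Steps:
E(I) = 2*I*(4 + I) (E(I) = (4 + I)*(2*I) = 2*I*(4 + I))
T(u) = √66 (T(u) = √(2 + 2*4*(4 + 4)) = √(2 + 2*4*8) = √(2 + 64) = √66)
-1207*T(j(1)) = -1207*√66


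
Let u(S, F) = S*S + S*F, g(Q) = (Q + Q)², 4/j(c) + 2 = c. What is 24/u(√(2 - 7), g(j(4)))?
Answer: -24*√5/(-80*I + 5*√5) ≈ -0.091954 - 0.65797*I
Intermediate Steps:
j(c) = 4/(-2 + c)
g(Q) = 4*Q² (g(Q) = (2*Q)² = 4*Q²)
u(S, F) = S² + F*S
24/u(√(2 - 7), g(j(4))) = 24/((√(2 - 7)*(4*(4/(-2 + 4))² + √(2 - 7)))) = 24/((√(-5)*(4*(4/2)² + √(-5)))) = 24/(((I*√5)*(4*(4*(½))² + I*√5))) = 24/(((I*√5)*(4*2² + I*√5))) = 24/(((I*√5)*(4*4 + I*√5))) = 24/(((I*√5)*(16 + I*√5))) = 24/((I*√5*(16 + I*√5))) = 24*(-I*√5/(5*(16 + I*√5))) = -24*I*√5/(5*(16 + I*√5))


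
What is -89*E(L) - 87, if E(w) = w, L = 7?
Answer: -710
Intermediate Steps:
-89*E(L) - 87 = -89*7 - 87 = -623 - 87 = -710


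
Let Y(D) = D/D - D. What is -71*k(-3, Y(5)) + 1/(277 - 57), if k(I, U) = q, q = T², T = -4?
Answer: -249919/220 ≈ -1136.0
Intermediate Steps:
Y(D) = 1 - D
q = 16 (q = (-4)² = 16)
k(I, U) = 16
-71*k(-3, Y(5)) + 1/(277 - 57) = -71*16 + 1/(277 - 57) = -1136 + 1/220 = -249919/220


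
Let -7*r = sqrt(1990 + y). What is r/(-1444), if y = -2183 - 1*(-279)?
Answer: sqrt(86)/10108 ≈ 0.00091745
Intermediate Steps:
y = -1904 (y = -2183 + 279 = -1904)
r = -sqrt(86)/7 (r = -sqrt(1990 - 1904)/7 = -sqrt(86)/7 ≈ -1.3248)
r/(-1444) = -sqrt(86)/7/(-1444) = -sqrt(86)/7*(-1/1444) = sqrt(86)/10108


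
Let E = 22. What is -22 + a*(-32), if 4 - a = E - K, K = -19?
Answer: 1162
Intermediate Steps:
a = -37 (a = 4 - (22 - 1*(-19)) = 4 - (22 + 19) = 4 - 1*41 = 4 - 41 = -37)
-22 + a*(-32) = -22 - 37*(-32) = -22 + 1184 = 1162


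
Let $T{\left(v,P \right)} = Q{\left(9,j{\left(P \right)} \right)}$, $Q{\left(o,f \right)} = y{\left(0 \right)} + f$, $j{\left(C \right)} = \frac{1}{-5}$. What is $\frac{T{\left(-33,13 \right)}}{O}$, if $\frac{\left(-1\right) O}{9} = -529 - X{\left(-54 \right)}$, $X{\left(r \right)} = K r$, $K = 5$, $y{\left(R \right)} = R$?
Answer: $- \frac{1}{11655} \approx -8.58 \cdot 10^{-5}$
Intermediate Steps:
$j{\left(C \right)} = - \frac{1}{5}$
$X{\left(r \right)} = 5 r$
$Q{\left(o,f \right)} = f$ ($Q{\left(o,f \right)} = 0 + f = f$)
$T{\left(v,P \right)} = - \frac{1}{5}$
$O = 2331$ ($O = - 9 \left(-529 - 5 \left(-54\right)\right) = - 9 \left(-529 - -270\right) = - 9 \left(-529 + 270\right) = \left(-9\right) \left(-259\right) = 2331$)
$\frac{T{\left(-33,13 \right)}}{O} = - \frac{1}{5 \cdot 2331} = \left(- \frac{1}{5}\right) \frac{1}{2331} = - \frac{1}{11655}$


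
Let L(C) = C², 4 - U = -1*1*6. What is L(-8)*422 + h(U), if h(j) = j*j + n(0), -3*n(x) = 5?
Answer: 81319/3 ≈ 27106.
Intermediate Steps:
U = 10 (U = 4 - (-1*1)*6 = 4 - (-1)*6 = 4 - 1*(-6) = 4 + 6 = 10)
n(x) = -5/3 (n(x) = -⅓*5 = -5/3)
h(j) = -5/3 + j² (h(j) = j*j - 5/3 = j² - 5/3 = -5/3 + j²)
L(-8)*422 + h(U) = (-8)²*422 + (-5/3 + 10²) = 64*422 + (-5/3 + 100) = 27008 + 295/3 = 81319/3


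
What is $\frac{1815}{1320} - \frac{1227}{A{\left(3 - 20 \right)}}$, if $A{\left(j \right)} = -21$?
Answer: $\frac{3349}{56} \approx 59.804$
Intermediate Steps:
$\frac{1815}{1320} - \frac{1227}{A{\left(3 - 20 \right)}} = \frac{1815}{1320} - \frac{1227}{-21} = 1815 \cdot \frac{1}{1320} - - \frac{409}{7} = \frac{11}{8} + \frac{409}{7} = \frac{3349}{56}$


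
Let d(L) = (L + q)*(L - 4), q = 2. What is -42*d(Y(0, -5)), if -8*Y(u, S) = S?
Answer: 11907/32 ≈ 372.09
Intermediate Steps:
Y(u, S) = -S/8
d(L) = (-4 + L)*(2 + L) (d(L) = (L + 2)*(L - 4) = (2 + L)*(-4 + L) = (-4 + L)*(2 + L))
-42*d(Y(0, -5)) = -42*(-8 + (-⅛*(-5))² - (-1)*(-5)/4) = -42*(-8 + (5/8)² - 2*5/8) = -42*(-8 + 25/64 - 5/4) = -42*(-567/64) = 11907/32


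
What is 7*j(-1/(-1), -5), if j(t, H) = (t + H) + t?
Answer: -21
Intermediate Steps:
j(t, H) = H + 2*t (j(t, H) = (H + t) + t = H + 2*t)
7*j(-1/(-1), -5) = 7*(-5 + 2*(-1/(-1))) = 7*(-5 + 2*(-1*(-1))) = 7*(-5 + 2*1) = 7*(-5 + 2) = 7*(-3) = -21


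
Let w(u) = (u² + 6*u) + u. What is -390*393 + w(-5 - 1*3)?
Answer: -153262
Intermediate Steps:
w(u) = u² + 7*u
-390*393 + w(-5 - 1*3) = -390*393 + (-5 - 1*3)*(7 + (-5 - 1*3)) = -153270 + (-5 - 3)*(7 + (-5 - 3)) = -153270 - 8*(7 - 8) = -153270 - 8*(-1) = -153270 + 8 = -153262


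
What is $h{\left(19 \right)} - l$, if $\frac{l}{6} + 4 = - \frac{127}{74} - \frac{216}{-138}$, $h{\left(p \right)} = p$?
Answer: $\frac{37364}{851} \approx 43.906$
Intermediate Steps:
$l = - \frac{21195}{851}$ ($l = -24 + 6 \left(- \frac{127}{74} - \frac{216}{-138}\right) = -24 + 6 \left(\left(-127\right) \frac{1}{74} - - \frac{36}{23}\right) = -24 + 6 \left(- \frac{127}{74} + \frac{36}{23}\right) = -24 + 6 \left(- \frac{257}{1702}\right) = -24 - \frac{771}{851} = - \frac{21195}{851} \approx -24.906$)
$h{\left(19 \right)} - l = 19 - - \frac{21195}{851} = 19 + \frac{21195}{851} = \frac{37364}{851}$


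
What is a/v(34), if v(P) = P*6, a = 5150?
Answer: 2575/102 ≈ 25.245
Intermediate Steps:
v(P) = 6*P
a/v(34) = 5150/((6*34)) = 5150/204 = 5150*(1/204) = 2575/102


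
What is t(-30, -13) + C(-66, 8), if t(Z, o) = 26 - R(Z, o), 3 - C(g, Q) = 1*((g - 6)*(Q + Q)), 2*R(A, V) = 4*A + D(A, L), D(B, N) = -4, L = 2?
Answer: 1243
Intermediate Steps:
R(A, V) = -2 + 2*A (R(A, V) = (4*A - 4)/2 = (-4 + 4*A)/2 = -2 + 2*A)
C(g, Q) = 3 - 2*Q*(-6 + g) (C(g, Q) = 3 - (g - 6)*(Q + Q) = 3 - (-6 + g)*(2*Q) = 3 - 2*Q*(-6 + g))
t(Z, o) = 28 - 2*Z (t(Z, o) = 26 - (-2 + 2*Z) = 26 + (2 - 2*Z) = 28 - 2*Z)
t(-30, -13) + C(-66, 8) = (28 - 2*(-30)) + (3 + 12*8 - 2*8*(-66)) = (28 + 60) + (3 + 96 + 1056) = 88 + 1155 = 1243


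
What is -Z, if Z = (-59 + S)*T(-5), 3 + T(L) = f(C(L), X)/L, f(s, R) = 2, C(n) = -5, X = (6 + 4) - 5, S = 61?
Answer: 34/5 ≈ 6.8000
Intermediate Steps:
X = 5 (X = 10 - 5 = 5)
T(L) = -3 + 2/L
Z = -34/5 (Z = (-59 + 61)*(-3 + 2/(-5)) = 2*(-3 + 2*(-1/5)) = 2*(-3 - 2/5) = 2*(-17/5) = -34/5 ≈ -6.8000)
-Z = -1*(-34/5) = 34/5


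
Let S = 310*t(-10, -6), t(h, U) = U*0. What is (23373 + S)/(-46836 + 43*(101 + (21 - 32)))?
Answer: -371/682 ≈ -0.54399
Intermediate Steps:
t(h, U) = 0
S = 0 (S = 310*0 = 0)
(23373 + S)/(-46836 + 43*(101 + (21 - 32))) = (23373 + 0)/(-46836 + 43*(101 + (21 - 32))) = 23373/(-46836 + 43*(101 - 11)) = 23373/(-46836 + 43*90) = 23373/(-46836 + 3870) = 23373/(-42966) = 23373*(-1/42966) = -371/682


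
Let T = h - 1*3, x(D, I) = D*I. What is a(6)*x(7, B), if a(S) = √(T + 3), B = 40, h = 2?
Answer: 280*√2 ≈ 395.98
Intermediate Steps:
T = -1 (T = 2 - 1*3 = 2 - 3 = -1)
a(S) = √2 (a(S) = √(-1 + 3) = √2)
a(6)*x(7, B) = √2*(7*40) = √2*280 = 280*√2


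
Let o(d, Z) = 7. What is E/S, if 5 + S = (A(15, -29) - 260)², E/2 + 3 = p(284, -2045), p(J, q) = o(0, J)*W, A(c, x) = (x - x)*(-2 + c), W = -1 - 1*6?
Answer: -104/67595 ≈ -0.0015386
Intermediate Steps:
W = -7 (W = -1 - 6 = -7)
A(c, x) = 0 (A(c, x) = 0*(-2 + c) = 0)
p(J, q) = -49 (p(J, q) = 7*(-7) = -49)
E = -104 (E = -6 + 2*(-49) = -6 - 98 = -104)
S = 67595 (S = -5 + (0 - 260)² = -5 + (-260)² = -5 + 67600 = 67595)
E/S = -104/67595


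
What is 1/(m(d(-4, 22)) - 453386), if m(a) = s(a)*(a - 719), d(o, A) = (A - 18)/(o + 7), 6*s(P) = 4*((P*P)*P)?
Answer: -243/110448382 ≈ -2.2001e-6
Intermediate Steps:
s(P) = 2*P**3/3 (s(P) = (4*((P*P)*P))/6 = (4*(P**2*P))/6 = (4*P**3)/6 = 2*P**3/3)
d(o, A) = (-18 + A)/(7 + o)
m(a) = 2*a**3*(-719 + a)/3 (m(a) = (2*a**3/3)*(a - 719) = (2*a**3/3)*(-719 + a) = 2*a**3*(-719 + a)/3)
1/(m(d(-4, 22)) - 453386) = 1/(2*((-18 + 22)/(7 - 4))**3*(-719 + (-18 + 22)/(7 - 4))/3 - 453386) = 1/(2*(4/3)**3*(-719 + 4/3)/3 - 453386) = 1/((2/3)*(64/27)*(-2153/3) - 453386) = 1/(-275584/243 - 453386) = 1/(-110448382/243) = -243/110448382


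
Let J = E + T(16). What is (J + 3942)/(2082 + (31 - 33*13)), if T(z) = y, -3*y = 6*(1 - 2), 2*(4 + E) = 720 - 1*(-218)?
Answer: 4409/1684 ≈ 2.6182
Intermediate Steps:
E = 465 (E = -4 + (720 - 1*(-218))/2 = -4 + (720 + 218)/2 = -4 + (½)*938 = -4 + 469 = 465)
y = 2 (y = -2*(1 - 2) = -2*(-1) = -⅓*(-6) = 2)
T(z) = 2
J = 467 (J = 465 + 2 = 467)
(J + 3942)/(2082 + (31 - 33*13)) = (467 + 3942)/(2082 + (31 - 33*13)) = 4409/(2082 + (31 - 429)) = 4409/(2082 - 398) = 4409/1684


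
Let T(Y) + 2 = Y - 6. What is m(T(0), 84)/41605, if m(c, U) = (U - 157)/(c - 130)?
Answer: 73/5741490 ≈ 1.2714e-5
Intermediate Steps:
T(Y) = -8 + Y (T(Y) = -2 + (Y - 6) = -2 + (-6 + Y) = -8 + Y)
m(c, U) = (-157 + U)/(-130 + c)
m(T(0), 84)/41605 = ((-157 + 84)/(-130 + (-8 + 0)))/41605 = (-73/(-130 - 8))*(1/41605) = (-73/(-138))*(1/41605) = -1/138*(-73)*(1/41605) = (73/138)*(1/41605) = 73/5741490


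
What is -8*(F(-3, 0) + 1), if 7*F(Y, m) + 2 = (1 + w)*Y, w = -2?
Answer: -64/7 ≈ -9.1429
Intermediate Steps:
F(Y, m) = -2/7 - Y/7 (F(Y, m) = -2/7 + ((1 - 2)*Y)/7 = -2/7 + (-Y)/7 = -2/7 - Y/7)
-8*(F(-3, 0) + 1) = -8*((-2/7 - ⅐*(-3)) + 1) = -8*((-2/7 + 3/7) + 1) = -8*(⅐ + 1) = -8*8/7 = -64/7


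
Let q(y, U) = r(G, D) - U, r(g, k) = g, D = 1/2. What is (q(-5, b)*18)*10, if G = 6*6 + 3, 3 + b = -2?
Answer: 7920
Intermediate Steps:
b = -5 (b = -3 - 2 = -5)
D = ½ ≈ 0.50000
G = 39 (G = 36 + 3 = 39)
q(y, U) = 39 - U
(q(-5, b)*18)*10 = ((39 - 1*(-5))*18)*10 = ((39 + 5)*18)*10 = (44*18)*10 = 792*10 = 7920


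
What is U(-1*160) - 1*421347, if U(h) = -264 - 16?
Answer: -421627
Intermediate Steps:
U(h) = -280
U(-1*160) - 1*421347 = -280 - 1*421347 = -280 - 421347 = -421627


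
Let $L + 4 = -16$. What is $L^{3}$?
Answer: $-8000$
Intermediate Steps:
$L = -20$ ($L = -4 - 16 = -20$)
$L^{3} = \left(-20\right)^{3} = -8000$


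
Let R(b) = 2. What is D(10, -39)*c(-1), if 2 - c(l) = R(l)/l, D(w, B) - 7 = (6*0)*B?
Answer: 28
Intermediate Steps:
D(w, B) = 7 (D(w, B) = 7 + (6*0)*B = 7 + 0*B = 7 + 0 = 7)
c(l) = 2 - 2/l
D(10, -39)*c(-1) = 7*(2 - 2/(-1)) = 7*(2 - 2*(-1)) = 7*(2 + 2) = 7*4 = 28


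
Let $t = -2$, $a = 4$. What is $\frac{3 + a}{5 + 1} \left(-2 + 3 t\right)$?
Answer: $- \frac{28}{3} \approx -9.3333$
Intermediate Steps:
$\frac{3 + a}{5 + 1} \left(-2 + 3 t\right) = \frac{3 + 4}{5 + 1} \left(-2 + 3 \left(-2\right)\right) = \frac{7}{6} \left(-2 - 6\right) = 7 \cdot \frac{1}{6} \left(-8\right) = \frac{7}{6} \left(-8\right) = - \frac{28}{3}$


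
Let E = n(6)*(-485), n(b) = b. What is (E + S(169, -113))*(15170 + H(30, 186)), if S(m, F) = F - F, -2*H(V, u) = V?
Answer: -44101050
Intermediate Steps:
H(V, u) = -V/2
S(m, F) = 0
E = -2910 (E = 6*(-485) = -2910)
(E + S(169, -113))*(15170 + H(30, 186)) = (-2910 + 0)*(15170 - ½*30) = -2910*(15170 - 15) = -2910*15155 = -44101050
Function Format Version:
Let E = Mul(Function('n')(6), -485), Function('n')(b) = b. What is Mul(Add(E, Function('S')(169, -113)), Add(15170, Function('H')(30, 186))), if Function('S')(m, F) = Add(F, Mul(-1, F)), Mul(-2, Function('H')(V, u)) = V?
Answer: -44101050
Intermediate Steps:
Function('H')(V, u) = Mul(Rational(-1, 2), V)
Function('S')(m, F) = 0
E = -2910 (E = Mul(6, -485) = -2910)
Mul(Add(E, Function('S')(169, -113)), Add(15170, Function('H')(30, 186))) = Mul(Add(-2910, 0), Add(15170, Mul(Rational(-1, 2), 30))) = Mul(-2910, Add(15170, -15)) = Mul(-2910, 15155) = -44101050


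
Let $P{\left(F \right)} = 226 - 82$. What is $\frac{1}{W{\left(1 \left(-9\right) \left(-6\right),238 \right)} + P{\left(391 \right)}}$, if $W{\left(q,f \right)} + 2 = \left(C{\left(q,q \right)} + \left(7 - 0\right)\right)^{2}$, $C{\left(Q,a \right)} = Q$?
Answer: $\frac{1}{3863} \approx 0.00025887$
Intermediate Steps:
$P{\left(F \right)} = 144$
$W{\left(q,f \right)} = -2 + \left(7 + q\right)^{2}$ ($W{\left(q,f \right)} = -2 + \left(q + \left(7 - 0\right)\right)^{2} = -2 + \left(q + \left(7 + 0\right)\right)^{2} = -2 + \left(q + 7\right)^{2} = -2 + \left(7 + q\right)^{2}$)
$\frac{1}{W{\left(1 \left(-9\right) \left(-6\right),238 \right)} + P{\left(391 \right)}} = \frac{1}{\left(-2 + \left(7 + 1 \left(-9\right) \left(-6\right)\right)^{2}\right) + 144} = \frac{1}{\left(-2 + \left(7 - -54\right)^{2}\right) + 144} = \frac{1}{\left(-2 + \left(7 + 54\right)^{2}\right) + 144} = \frac{1}{\left(-2 + 61^{2}\right) + 144} = \frac{1}{\left(-2 + 3721\right) + 144} = \frac{1}{3719 + 144} = \frac{1}{3863}$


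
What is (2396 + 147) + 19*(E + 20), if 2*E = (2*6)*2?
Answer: 3151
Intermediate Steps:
E = 12 (E = ((2*6)*2)/2 = (12*2)/2 = (1/2)*24 = 12)
(2396 + 147) + 19*(E + 20) = (2396 + 147) + 19*(12 + 20) = 2543 + 19*32 = 2543 + 608 = 3151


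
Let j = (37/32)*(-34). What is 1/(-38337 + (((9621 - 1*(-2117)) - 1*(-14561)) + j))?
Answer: -16/193237 ≈ -8.2800e-5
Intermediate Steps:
j = -629/16 (j = ((1/32)*37)*(-34) = (37/32)*(-34) = -629/16 ≈ -39.313)
1/(-38337 + (((9621 - 1*(-2117)) - 1*(-14561)) + j)) = 1/(-38337 + (((9621 - 1*(-2117)) - 1*(-14561)) - 629/16)) = 1/(-38337 + (((9621 + 2117) + 14561) - 629/16)) = 1/(-38337 + ((11738 + 14561) - 629/16)) = 1/(-38337 + (26299 - 629/16)) = 1/(-38337 + 420155/16) = 1/(-193237/16) = -16/193237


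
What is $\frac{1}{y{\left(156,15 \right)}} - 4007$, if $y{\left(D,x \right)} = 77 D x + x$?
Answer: $- \frac{722041364}{180195} \approx -4007.0$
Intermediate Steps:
$y{\left(D,x \right)} = x + 77 D x$ ($y{\left(D,x \right)} = 77 D x + x = x + 77 D x$)
$\frac{1}{y{\left(156,15 \right)}} - 4007 = \frac{1}{15 \left(1 + 77 \cdot 156\right)} - 4007 = \frac{1}{15 \left(1 + 12012\right)} - 4007 = \frac{1}{15 \cdot 12013} - 4007 = \frac{1}{180195} - 4007 = - \frac{722041364}{180195}$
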